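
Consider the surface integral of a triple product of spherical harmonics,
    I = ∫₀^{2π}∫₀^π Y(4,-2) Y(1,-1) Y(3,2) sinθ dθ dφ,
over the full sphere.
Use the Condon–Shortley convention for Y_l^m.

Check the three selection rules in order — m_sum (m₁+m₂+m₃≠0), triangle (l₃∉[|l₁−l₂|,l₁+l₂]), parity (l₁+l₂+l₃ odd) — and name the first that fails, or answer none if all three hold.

m_sum

Σmᵢ = -1  ✗
l₃∈[|l₁−l₂|,l₁+l₂]=[3,5], have l₃=3
Σlᵢ = 8 ⇒ even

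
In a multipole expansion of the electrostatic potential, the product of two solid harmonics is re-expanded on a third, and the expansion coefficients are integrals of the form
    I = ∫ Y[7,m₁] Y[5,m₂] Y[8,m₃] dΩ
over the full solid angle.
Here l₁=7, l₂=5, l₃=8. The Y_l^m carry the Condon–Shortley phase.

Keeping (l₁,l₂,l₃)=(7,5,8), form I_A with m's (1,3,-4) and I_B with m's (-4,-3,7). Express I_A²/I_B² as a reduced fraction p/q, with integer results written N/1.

l's match ⇒ only the (l;m) 3-j factors differ between A and B.
A: triangle coeff Δ(7,5,8) = 1/814773960; Σ_t [2,4]: t=2:+1/49766400 t=3:−1/21772800 t=4:+1/92897280 = -1/66355200; (3j)²=63/8398 [(7 5 8; 1 3 -4)], sign=-1
B: triangle coeff Δ(7,5,8) = 1/814773960; Σ_t [1,2]: t=1:−1/2612736000 t=2:+1/1045094400 = 1/1741824000; (3j)²=33/3230 [(7 5 8; -4 -3 7)], sign=-1
I_A²/I_B² = (63/8398)/(33/3230) = 105/143

105/143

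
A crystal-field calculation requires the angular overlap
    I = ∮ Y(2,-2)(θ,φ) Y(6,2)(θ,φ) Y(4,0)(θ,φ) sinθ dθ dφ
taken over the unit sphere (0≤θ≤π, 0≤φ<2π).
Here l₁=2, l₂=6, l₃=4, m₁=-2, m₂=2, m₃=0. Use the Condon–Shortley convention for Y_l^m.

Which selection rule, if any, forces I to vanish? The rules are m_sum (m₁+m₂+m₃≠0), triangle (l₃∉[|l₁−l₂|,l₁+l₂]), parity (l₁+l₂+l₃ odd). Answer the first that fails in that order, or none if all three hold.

Σmᵢ = 0  ✓
l₃∈[|l₁−l₂|,l₁+l₂]=[4,8], have l₃=4  ✓
Σlᵢ = 12 ⇒ even  ✓

none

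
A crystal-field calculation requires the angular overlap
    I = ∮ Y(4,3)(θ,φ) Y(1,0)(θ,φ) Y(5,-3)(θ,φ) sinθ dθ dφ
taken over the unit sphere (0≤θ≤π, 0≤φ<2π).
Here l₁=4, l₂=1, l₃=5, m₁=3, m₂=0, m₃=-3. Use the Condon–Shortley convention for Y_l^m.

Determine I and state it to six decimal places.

m-sum 0 ✓  L=10 even ✓  3≤5≤5 ✓
Π(2lᵢ+1) = 9×3×11 = 297
triangle coeff Δ(4,1,5) = 1/495
Σ_t [0,0]: t=0:+1/576 = 1/576
(3j)²=5/99 [(4 1 5; 0 0 0)], sign=-1
Σ_t [0,0]: t=0:+1/5040 = 1/5040
(3j)²=16/495 [(4 1 5; 3 0 -3)], sign=+1
⇒ 4πI² = 16/33
I = (-1)√(16/33/(4π)) = -0.19642560

-0.196426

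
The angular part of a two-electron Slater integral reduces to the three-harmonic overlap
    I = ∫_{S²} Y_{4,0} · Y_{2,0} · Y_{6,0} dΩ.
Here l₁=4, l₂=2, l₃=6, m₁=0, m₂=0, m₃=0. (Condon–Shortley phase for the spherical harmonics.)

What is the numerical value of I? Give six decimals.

Checks pass: Σm=0; 12 even; l₃=6∈[2,6].
(2·4+1)(2·2+1)(2·6+1) = 585
Δ: 0! 8! 4! / 13! → 1/6435
sum: t=0:+1/2304 = 1/2304
3j²(4 2 6; 0 0 0) = Δ·Π!·Σ² = 5/143  (sign +1)
(m-triple is (0,0,0) — same symbol as above.)
combine: 4πI² = 585·5/143·5/143 = 1125/1573
take √, sign +1: I = 0.23856513

0.238565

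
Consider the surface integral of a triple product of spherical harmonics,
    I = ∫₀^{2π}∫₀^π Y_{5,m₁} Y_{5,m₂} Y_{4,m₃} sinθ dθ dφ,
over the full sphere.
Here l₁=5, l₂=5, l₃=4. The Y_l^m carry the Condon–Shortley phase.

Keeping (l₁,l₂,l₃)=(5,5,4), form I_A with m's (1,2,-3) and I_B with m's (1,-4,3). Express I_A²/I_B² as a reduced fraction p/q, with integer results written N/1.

Shared (l₁,l₂,l₃)=(5,5,4): N and (l;000)² cancel in I_A²/I_B².
A: Δ = 6!·4!·4!/15! = 1/3153150; Racah Σ t=3..4: t=3:−1/5184 t=4:+1/6912 = -1/20736; ⇒ 3j(5 5 4; 1 2 -3)² = 5/2574, sgn +1
B: Δ = 6!·4!·4!/15! = 1/3153150; Racah Σ t=0..1: t=0:+1/103680 t=1:−1/17280 = -1/20736; ⇒ 3j(5 5 4; 1 -4 3)² = 10/429, sgn +1
I_A²/I_B² = (5/2574)/(10/429) = 1/12

1/12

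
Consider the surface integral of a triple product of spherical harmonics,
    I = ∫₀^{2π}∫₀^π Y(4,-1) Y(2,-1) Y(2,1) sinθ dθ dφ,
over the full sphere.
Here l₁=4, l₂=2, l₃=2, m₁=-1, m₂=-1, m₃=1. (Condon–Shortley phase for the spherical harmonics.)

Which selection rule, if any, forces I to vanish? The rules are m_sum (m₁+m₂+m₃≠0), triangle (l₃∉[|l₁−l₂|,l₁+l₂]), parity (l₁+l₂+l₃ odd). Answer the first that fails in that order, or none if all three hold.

Σmᵢ = -1  ✗
l₃∈[|l₁−l₂|,l₁+l₂]=[2,6], have l₃=2
Σlᵢ = 8 ⇒ even

m_sum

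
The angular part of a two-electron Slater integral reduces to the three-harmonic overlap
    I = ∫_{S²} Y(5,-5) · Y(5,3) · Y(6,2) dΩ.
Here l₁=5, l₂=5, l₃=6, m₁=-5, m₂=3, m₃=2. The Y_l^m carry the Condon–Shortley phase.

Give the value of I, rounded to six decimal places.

0.140602

Checks pass: Σm=0; 16 even; l₃=6∈[0,10].
(2·5+1)(2·5+1)(2·6+1) = 1573
Δ: 4! 6! 6! / 17! → 1/28588560
sum: t=0:+1/345600 t=1:−1/13824 t=2:+1/5184 t=3:−1/13824 t=4:+1/345600 = 7/129600
3j²(5 5 6; 0 0 0) = Δ·Π!·Σ² = 80/7293  (sign +1)
sum: t=4:+1/829440 = 1/829440
3j²(5 5 6; -5 3 2) = Δ·Π!·Σ² = 35/2431  (sign +1)
combine: 4πI² = 1573·80/7293·35/2431 = 2800/11271
take √, sign +1: I = 0.14060244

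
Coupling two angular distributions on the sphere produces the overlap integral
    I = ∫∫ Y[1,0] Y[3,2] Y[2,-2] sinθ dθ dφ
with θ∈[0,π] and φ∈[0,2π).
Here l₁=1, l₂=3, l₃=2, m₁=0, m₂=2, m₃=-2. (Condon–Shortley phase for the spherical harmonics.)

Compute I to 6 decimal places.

m-sum 0 ✓  L=6 even ✓  2≤2≤4 ✓
Π(2lᵢ+1) = 3×7×5 = 105
triangle coeff Δ(1,3,2) = 1/105
Σ_t [1,1]: t=1:−1/4 = -1/4
(3j)²=3/35 [(1 3 2; 0 0 0)], sign=-1
Σ_t [1,1]: t=1:−1/24 = -1/24
(3j)²=1/21 [(1 3 2; 0 2 -2)], sign=-1
⇒ 4πI² = 3/7
I = (+1)√(3/7/(4π)) = 0.18467439

0.184674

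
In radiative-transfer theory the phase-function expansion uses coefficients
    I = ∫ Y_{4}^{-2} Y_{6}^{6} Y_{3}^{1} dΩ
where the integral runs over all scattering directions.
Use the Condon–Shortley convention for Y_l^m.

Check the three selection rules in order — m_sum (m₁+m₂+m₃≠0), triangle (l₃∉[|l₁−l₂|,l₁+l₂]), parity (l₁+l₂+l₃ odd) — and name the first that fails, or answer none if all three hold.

m_sum

Σmᵢ = 5  ✗
l₃∈[|l₁−l₂|,l₁+l₂]=[2,10], have l₃=3
Σlᵢ = 13 ⇒ odd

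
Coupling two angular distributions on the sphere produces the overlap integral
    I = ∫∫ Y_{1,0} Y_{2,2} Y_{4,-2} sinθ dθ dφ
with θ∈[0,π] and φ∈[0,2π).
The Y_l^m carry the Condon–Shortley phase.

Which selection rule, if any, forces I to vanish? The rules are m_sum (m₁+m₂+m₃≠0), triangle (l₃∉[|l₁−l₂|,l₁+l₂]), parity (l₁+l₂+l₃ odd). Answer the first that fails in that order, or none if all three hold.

azimuthal sum: 0 + 2 − 2 = 0  ✓
1 ≤ 4 ≤ 3 (triangle on l)  ✗
L = 1 + 2 + 4 = 7 (odd)

triangle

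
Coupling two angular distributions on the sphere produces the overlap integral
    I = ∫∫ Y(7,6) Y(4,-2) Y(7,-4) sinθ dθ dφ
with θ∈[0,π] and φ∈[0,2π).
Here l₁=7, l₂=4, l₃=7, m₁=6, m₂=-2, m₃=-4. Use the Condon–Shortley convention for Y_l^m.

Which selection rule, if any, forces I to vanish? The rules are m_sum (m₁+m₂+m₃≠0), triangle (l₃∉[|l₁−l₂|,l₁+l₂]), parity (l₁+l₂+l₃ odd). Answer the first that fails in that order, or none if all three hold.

m₁+m₂+m₃ = 6 − 2 − 4 = 0  ✓
triangle: |7−4|=3 ≤ l₃=7 ≤ 7+4=11  ✓
parity: l₁+l₂+l₃ = 18 is even  ✓

none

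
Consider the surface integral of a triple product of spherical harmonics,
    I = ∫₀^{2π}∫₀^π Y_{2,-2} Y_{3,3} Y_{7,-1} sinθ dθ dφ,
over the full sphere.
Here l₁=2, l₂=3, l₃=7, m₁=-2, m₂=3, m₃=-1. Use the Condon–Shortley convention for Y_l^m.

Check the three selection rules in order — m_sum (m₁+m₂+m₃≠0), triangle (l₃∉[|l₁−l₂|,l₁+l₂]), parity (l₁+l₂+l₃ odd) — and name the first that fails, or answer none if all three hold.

Σmᵢ = 0  ✓
l₃∈[|l₁−l₂|,l₁+l₂]=[1,5], have l₃=7  ✗
Σlᵢ = 12 ⇒ even

triangle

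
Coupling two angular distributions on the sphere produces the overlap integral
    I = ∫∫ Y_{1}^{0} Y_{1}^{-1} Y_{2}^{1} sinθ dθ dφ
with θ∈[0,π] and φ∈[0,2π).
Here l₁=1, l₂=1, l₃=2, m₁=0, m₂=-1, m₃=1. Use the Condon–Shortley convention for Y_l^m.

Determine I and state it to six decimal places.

-0.218510

Rules hold: Σm=0, L=4 even, 0≤2≤2.
N = 3·3·5 = 45
Δ = 0!·2!·2!/5! = 1/30
Racah Σ t=0..0: t=0:+1/1 = 1/1
⇒ 3j(1 1 2; 0 0 0)² = 2/15, sgn +1
Racah Σ t=0..0: t=0:+1/2 = 1/2
⇒ 3j(1 1 2; 0 -1 1)² = 1/10, sgn -1
4πI² = N·(3j₀)²·(3jₘ)² = 3/5
I = -1·√(0.6/4π) = -0.21850969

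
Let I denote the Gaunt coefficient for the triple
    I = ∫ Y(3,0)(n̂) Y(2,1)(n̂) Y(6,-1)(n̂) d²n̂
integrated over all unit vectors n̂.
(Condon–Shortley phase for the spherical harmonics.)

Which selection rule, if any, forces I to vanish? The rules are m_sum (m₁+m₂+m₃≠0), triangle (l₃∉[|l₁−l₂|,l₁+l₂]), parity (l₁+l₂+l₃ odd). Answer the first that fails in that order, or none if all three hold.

m₁+m₂+m₃ = 0 + 1 − 1 = 0  ✓
triangle: |3−2|=1 ≤ l₃=6 ≤ 3+2=5  ✗
parity: l₁+l₂+l₃ = 11 is odd

triangle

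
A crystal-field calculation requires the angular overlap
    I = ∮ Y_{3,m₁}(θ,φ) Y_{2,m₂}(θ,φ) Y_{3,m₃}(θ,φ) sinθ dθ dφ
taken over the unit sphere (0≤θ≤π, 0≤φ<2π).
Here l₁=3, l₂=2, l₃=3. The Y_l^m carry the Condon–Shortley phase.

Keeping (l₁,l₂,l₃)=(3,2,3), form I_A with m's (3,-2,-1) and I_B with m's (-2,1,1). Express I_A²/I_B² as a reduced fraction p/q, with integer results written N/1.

Same 3,2,3: normalisation and zero-m 3j drop out of the ratio.
A: Δ: 2! 4! 2! / 9! → 1/3780; sum: t=0:+1/96 = 1/96; 3j²(3 2 3; 3 -2 -1) = Δ·Π!·Σ² = 1/42  (sign +1)
B: Δ: 2! 4! 2! / 9! → 1/3780; sum: t=1:−1/48 t=2:+1/12 = 1/16; 3j²(3 2 3; -2 1 1) = Δ·Π!·Σ² = 1/28  (sign +1)
I_A²/I_B² = (1/42)/(1/28) = 2/3

2/3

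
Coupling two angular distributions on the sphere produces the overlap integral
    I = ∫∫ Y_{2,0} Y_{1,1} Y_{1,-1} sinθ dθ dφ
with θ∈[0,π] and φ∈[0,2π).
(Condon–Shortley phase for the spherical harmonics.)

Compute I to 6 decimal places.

0.126157

m-sum 0 ✓  L=4 even ✓  1≤1≤3 ✓
Π(2lᵢ+1) = 5×3×3 = 45
triangle coeff Δ(2,1,1) = 1/30
Σ_t [1,1]: t=1:−1/1 = -1/1
(3j)²=2/15 [(2 1 1; 0 0 0)], sign=+1
Σ_t [2,2]: t=2:+1/4 = 1/4
(3j)²=1/30 [(2 1 1; 0 1 -1)], sign=+1
⇒ 4πI² = 1/5
I = (+1)√(1/5/(4π)) = 0.12615663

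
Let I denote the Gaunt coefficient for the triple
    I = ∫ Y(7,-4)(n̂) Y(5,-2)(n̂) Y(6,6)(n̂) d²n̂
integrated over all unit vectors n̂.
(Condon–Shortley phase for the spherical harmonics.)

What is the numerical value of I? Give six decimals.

Rules hold: Σm=0, L=18 even, 2≤6≤12.
N = 15·11·13 = 2145
Δ = 6!·8!·4!/19! = 1/174594420
Racah Σ t=1..5: t=1:−1/4147200 t=2:+1/207360 t=3:−1/82944 t=4:+1/207360 t=5:−1/4147200 = -1/345600
⇒ 3j(7 5 6; 0 0 0)² = 420/46189, sgn -1
Racah Σ t=3..3: t=3:−1/34836480 = -1/34836480
⇒ 3j(7 5 6; -4 -2 6)² = 275/16796, sgn -1
4πI² = N·(3j₀)²·(3jₘ)² = 433125/1356277
I = +1·√(0.319348/4π) = 0.15941438

0.159414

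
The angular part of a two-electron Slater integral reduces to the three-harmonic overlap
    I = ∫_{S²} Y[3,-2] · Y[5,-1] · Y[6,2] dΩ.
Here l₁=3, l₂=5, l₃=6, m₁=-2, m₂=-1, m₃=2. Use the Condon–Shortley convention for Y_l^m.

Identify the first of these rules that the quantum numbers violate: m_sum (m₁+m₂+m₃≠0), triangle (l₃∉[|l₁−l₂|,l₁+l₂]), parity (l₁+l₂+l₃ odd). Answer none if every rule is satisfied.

azimuthal sum: -2 − 1 + 2 = -1  ✗
2 ≤ 6 ≤ 8 (triangle on l)
L = 3 + 5 + 6 = 14 (even)

m_sum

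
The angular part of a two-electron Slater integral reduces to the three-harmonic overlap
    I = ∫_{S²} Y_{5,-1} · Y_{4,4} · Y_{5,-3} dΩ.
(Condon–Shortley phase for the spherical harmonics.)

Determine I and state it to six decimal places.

Rules hold: Σm=0, L=14 even, 1≤5≤9.
N = 11·9·11 = 1089
Δ = 4!·6!·4!/15! = 1/3153150
Racah Σ t=0..4: t=0:+1/69120 t=1:−1/1728 t=2:+1/576 t=3:−1/1728 t=4:+1/69120 = 7/11520
⇒ 3j(5 4 5; 0 0 0)² = 2/143, sgn -1
Racah Σ t=4..4: t=4:+1/27648 = 1/27648
⇒ 3j(5 4 5; -1 4 -3)² = 10/429, sgn +1
4πI² = N·(3j₀)²·(3jₘ)² = 60/169
I = -1·√(0.35503/4π) = -0.16808437

-0.168084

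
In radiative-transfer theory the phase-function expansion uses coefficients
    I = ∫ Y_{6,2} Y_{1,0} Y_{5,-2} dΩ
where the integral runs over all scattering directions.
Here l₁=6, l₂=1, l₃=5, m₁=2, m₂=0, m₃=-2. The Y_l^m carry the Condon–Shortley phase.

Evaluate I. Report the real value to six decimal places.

0.231133

Checks pass: Σm=0; 12 even; l₃=5∈[5,7].
(2·6+1)(2·1+1)(2·5+1) = 429
Δ: 2! 10! 0! / 13! → 1/858
sum: t=1:−1/14400 = -1/14400
3j²(6 1 5; 0 0 0) = Δ·Π!·Σ² = 6/143  (sign +1)
sum: t=1:−1/30240 = -1/30240
3j²(6 1 5; 2 0 -2) = Δ·Π!·Σ² = 16/429  (sign +1)
combine: 4πI² = 429·6/143·16/429 = 96/143
take √, sign +1: I = 0.23113338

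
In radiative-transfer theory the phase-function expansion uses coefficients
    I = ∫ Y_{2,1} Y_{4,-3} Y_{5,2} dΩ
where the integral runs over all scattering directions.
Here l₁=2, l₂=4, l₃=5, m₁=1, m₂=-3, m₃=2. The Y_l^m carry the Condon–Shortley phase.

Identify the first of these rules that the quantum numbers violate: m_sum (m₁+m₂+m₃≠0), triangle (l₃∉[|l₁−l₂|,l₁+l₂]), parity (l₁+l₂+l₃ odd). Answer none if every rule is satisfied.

Σmᵢ = 0  ✓
l₃∈[|l₁−l₂|,l₁+l₂]=[2,6], have l₃=5  ✓
Σlᵢ = 11 ⇒ odd  ✗

parity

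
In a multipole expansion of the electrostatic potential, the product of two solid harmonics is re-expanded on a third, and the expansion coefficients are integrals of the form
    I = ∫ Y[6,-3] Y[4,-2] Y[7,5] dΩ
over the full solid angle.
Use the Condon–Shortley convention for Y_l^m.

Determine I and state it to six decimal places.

l₁+l₂+l₃=17 is odd: 3j(l;000)=0 ⇒ I=0

0.000000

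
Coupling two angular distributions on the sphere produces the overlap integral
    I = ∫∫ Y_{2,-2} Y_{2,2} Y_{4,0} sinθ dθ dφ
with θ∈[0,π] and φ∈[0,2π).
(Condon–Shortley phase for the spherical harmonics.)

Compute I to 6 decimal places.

Rules hold: Σm=0, L=8 even, 0≤4≤4.
N = 5·5·9 = 225
Δ = 0!·4!·4!/9! = 1/630
Racah Σ t=0..0: t=0:+1/16 = 1/16
⇒ 3j(2 2 4; 0 0 0)² = 2/35, sgn +1
Racah Σ t=0..0: t=0:+1/576 = 1/576
⇒ 3j(2 2 4; -2 2 0)² = 1/630, sgn +1
4πI² = N·(3j₀)²·(3jₘ)² = 1/49
I = +1·√(0.0204082/4π) = 0.04029926

0.040299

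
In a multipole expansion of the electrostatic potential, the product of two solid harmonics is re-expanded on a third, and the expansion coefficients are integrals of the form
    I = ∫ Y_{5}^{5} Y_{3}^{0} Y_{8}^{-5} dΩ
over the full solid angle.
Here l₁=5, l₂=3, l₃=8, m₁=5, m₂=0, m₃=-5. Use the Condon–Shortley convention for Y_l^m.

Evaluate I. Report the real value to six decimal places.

-0.071001

m-sum 0 ✓  L=16 even ✓  2≤8≤8 ✓
Π(2lᵢ+1) = 11×7×17 = 1309
triangle coeff Δ(5,3,8) = 1/136136
Σ_t [0,0]: t=0:+1/518400 = 1/518400
(3j)²=56/2431 [(5 3 8; 0 0 0)], sign=+1
Σ_t [0,0]: t=0:+1/130636800 = 1/130636800
(3j)²=1/476 [(5 3 8; 5 0 -5)], sign=-1
⇒ 4πI² = 14/221
I = (-1)√(14/221/(4π)) = -0.07100075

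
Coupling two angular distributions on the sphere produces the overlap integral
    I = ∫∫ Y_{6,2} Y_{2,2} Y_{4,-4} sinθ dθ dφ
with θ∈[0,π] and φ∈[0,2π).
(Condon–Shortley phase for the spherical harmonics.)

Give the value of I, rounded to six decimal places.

0.015904

m-sum 0 ✓  L=12 even ✓  4≤4≤8 ✓
Π(2lᵢ+1) = 13×5×9 = 585
triangle coeff Δ(6,2,4) = 1/6435
Σ_t [2,2]: t=2:+1/2304 = 1/2304
(3j)²=5/143 [(6 2 4; 0 0 0)], sign=+1
Σ_t [4,4]: t=4:+1/967680 = 1/967680
(3j)²=1/6435 [(6 2 4; 2 2 -4)], sign=+1
⇒ 4πI² = 5/1573
I = (+1)√(5/1573/(4π)) = 0.01590434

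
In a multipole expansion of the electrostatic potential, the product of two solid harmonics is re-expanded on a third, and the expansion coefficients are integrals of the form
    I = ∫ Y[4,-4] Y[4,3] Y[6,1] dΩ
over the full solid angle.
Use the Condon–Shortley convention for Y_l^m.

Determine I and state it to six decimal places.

0.065188

Checks pass: Σm=0; 14 even; l₃=6∈[0,8].
(2·4+1)(2·4+1)(2·6+1) = 1053
Δ: 2! 6! 6! / 15! → 1/1261260
sum: t=0:+1/4608 t=1:−1/1296 t=2:+1/4608 = -7/20736
3j²(4 4 6; 0 0 0) = Δ·Π!·Σ² = 20/1287  (sign -1)
sum: t=2:+1/172800 = 1/172800
3j²(4 4 6; -4 3 1) = Δ·Π!·Σ² = 7/2145  (sign -1)
combine: 4πI² = 1053·20/1287·7/2145 = 84/1573
take √, sign +1: I = 0.06518840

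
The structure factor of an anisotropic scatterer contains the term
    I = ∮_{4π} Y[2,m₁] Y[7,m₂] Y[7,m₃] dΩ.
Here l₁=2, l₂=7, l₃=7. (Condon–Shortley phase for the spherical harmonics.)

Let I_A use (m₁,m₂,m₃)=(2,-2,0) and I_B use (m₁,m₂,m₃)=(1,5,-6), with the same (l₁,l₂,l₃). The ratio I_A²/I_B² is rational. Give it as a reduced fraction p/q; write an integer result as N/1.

1512/1573

Same 2,7,7: normalisation and zero-m 3j drop out of the ratio.
A: Δ: 2! 2! 12! / 17! → 1/185640; sum: t=0:+1/2419200 = 1/2419200; 3j²(2 7 7; 2 -2 0) = Δ·Π!·Σ² = 27/1105  (sign -1)
B: Δ: 2! 2! 12! / 17! → 1/185640; sum: t=0:+1/958003200 t=1:−1/79833600 = -1/87091200; 3j²(2 7 7; 1 5 -6) = Δ·Π!·Σ² = 121/4760  (sign +1)
I_A²/I_B² = (27/1105)/(121/4760) = 1512/1573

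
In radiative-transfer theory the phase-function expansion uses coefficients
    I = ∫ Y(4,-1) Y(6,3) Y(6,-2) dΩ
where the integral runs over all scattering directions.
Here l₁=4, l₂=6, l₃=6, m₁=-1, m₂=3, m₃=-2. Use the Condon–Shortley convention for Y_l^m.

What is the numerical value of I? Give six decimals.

-0.131554

m-sum 0 ✓  L=16 even ✓  2≤6≤10 ✓
Π(2lᵢ+1) = 9×13×13 = 1521
triangle coeff Δ(4,6,6) = 1/15315300
Σ_t [0,4]: t=0:+1/829440 t=1:−1/25920 t=2:+1/9216 t=3:−1/25920 t=4:+1/829440 = 7/207360
(3j)²=28/2431 [(4 6 6; 0 0 0)], sign=+1
Σ_t [1,4]: t=1:−1/5806080 t=2:+1/120960 t=3:−1/34560 t=4:+1/103680 = -13/1161216
(3j)²=65/5236 [(4 6 6; -1 3 -2)], sign=-1
⇒ 4πI² = 7605/34969
I = (-1)√(7605/34969/(4π)) = -0.13155370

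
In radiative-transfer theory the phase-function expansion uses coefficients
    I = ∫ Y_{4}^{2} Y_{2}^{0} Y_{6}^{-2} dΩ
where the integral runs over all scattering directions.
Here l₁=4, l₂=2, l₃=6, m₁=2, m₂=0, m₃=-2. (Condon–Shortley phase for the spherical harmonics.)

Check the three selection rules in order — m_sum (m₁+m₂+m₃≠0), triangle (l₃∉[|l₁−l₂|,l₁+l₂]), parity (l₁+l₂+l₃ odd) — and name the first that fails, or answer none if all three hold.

m₁+m₂+m₃ = 2 + 0 − 2 = 0  ✓
triangle: |4−2|=2 ≤ l₃=6 ≤ 4+2=6  ✓
parity: l₁+l₂+l₃ = 12 is even  ✓

none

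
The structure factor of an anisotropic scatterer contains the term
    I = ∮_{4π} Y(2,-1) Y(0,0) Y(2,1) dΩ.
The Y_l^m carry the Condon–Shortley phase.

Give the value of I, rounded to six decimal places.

-0.282095

Checks pass: Σm=0; 4 even; l₃=2∈[2,2].
(2·2+1)(2·0+1)(2·2+1) = 25
Δ: 0! 4! 0! / 5! → 1/5
sum: t=0:+1/4 = 1/4
3j²(2 0 2; 0 0 0) = Δ·Π!·Σ² = 1/5  (sign +1)
sum: t=0:+1/6 = 1/6
3j²(2 0 2; -1 0 1) = Δ·Π!·Σ² = 1/5  (sign -1)
combine: 4πI² = 25·1/5·1/5 = 1/1
take √, sign -1: I = -0.28209479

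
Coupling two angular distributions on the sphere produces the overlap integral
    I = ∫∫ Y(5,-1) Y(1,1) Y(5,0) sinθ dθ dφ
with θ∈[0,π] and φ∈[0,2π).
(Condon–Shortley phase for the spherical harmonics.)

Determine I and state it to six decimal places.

L=11 odd ⇒ parity kills the (l;000) factor ⇒ I = 0

0.000000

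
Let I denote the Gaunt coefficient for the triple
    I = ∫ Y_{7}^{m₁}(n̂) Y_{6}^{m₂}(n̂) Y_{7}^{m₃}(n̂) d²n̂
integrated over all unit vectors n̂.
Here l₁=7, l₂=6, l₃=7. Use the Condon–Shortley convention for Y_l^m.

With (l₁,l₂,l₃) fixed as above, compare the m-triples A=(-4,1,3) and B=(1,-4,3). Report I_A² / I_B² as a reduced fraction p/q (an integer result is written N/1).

Same 7,6,7: normalisation and zero-m 3j drop out of the ratio.
A: Δ: 6! 8! 6! / 21! → 1/2444321880; sum: t=3:−1/69672960 t=4:+1/8709120 t=5:−1/8294400 t=6:+1/62208000 = -1/248832000; 3j²(7 6 7; -4 1 3) = Δ·Π!·Σ² = 7/83980  (sign -1)
B: Δ: 6! 8! 6! / 21! → 1/2444321880; sum: t=0:+1/49766400 t=1:−1/10368000 t=2:+1/19906560 = -13/497664000; 3j²(7 6 7; 1 -4 3) = Δ·Π!·Σ² = 91/17765  (sign -1)
I_A²/I_B² = (7/83980)/(91/17765) = 11/676

11/676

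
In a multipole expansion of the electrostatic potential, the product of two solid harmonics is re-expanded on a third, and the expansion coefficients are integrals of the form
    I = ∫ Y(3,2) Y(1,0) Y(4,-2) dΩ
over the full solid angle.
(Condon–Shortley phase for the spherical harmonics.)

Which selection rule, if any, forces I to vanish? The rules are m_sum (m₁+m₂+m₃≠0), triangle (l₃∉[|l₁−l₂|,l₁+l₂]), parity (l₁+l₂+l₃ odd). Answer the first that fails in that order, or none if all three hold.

none

m₁+m₂+m₃ = 2 + 0 − 2 = 0  ✓
triangle: |3−1|=2 ≤ l₃=4 ≤ 3+1=4  ✓
parity: l₁+l₂+l₃ = 8 is even  ✓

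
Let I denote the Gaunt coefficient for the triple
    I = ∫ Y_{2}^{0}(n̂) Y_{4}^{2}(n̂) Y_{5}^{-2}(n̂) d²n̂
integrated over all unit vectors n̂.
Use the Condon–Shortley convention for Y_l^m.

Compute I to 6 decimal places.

Σlᵢ=11 odd — θ-integrand is odd under cosθ→−cosθ; I=0

0.000000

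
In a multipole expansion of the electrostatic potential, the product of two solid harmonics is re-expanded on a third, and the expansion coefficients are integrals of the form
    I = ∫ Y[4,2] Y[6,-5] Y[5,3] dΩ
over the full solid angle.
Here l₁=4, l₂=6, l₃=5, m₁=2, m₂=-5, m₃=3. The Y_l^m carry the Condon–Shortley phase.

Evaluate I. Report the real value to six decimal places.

0.000000

Σlᵢ=15 odd — θ-integrand is odd under cosθ→−cosθ; I=0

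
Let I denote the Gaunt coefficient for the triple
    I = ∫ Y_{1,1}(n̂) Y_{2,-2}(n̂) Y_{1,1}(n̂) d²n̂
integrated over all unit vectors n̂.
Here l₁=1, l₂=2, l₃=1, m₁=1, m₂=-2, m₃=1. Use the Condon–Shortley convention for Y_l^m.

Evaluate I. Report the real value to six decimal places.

Rules hold: Σm=0, L=4 even, 1≤1≤3.
N = 3·5·3 = 45
Δ = 2!·0!·2!/5! = 1/30
Racah Σ t=1..1: t=1:−1/1 = -1/1
⇒ 3j(1 2 1; 0 0 0)² = 2/15, sgn +1
Racah Σ t=0..0: t=0:+1/4 = 1/4
⇒ 3j(1 2 1; 1 -2 1)² = 1/5, sgn +1
4πI² = N·(3j₀)²·(3jₘ)² = 6/5
I = +1·√(1.2/4π) = 0.30901936

0.309019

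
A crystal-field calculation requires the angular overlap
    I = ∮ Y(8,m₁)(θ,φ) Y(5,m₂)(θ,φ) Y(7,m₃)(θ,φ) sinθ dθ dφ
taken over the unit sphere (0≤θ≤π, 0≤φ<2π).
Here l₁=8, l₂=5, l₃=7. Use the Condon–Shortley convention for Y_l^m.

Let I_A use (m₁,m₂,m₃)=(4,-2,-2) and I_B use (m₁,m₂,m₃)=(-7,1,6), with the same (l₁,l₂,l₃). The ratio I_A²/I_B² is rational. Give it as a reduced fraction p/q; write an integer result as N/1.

l's match ⇒ only the (l;m) 3-j factors differ between A and B.
A: triangle coeff Δ(8,5,7) = 1/814773960; Σ_t [0,3]: t=0:+1/74649600 t=1:−1/14515200 t=2:+1/23224320 t=3:−1/313528320 = -7/447897600; (3j)²=343/75582 [(8 5 7; 4 -2 -2)], sign=+1
B: triangle coeff Δ(8,5,7) = 1/814773960; Σ_t [5,6]: t=5:−1/2612736000 t=6:+1/6270566400 = -1/4478976000; (3j)²=1001/116280 [(8 5 7; -7 1 6)], sign=+1
I_A²/I_B² = (343/75582)/(1001/116280) = 980/1859

980/1859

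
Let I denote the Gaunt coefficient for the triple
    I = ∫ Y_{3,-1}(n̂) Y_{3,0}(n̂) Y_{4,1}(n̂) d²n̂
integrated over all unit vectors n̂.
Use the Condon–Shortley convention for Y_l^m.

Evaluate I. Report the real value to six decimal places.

-0.099323

Rules hold: Σm=0, L=10 even, 0≤4≤6.
N = 7·7·9 = 441
Δ = 2!·4!·4!/11! = 1/34650
Racah Σ t=0..2: t=0:+1/72 t=1:−1/16 t=2:+1/72 = -5/144
⇒ 3j(3 3 4; 0 0 0)² = 2/77, sgn -1
Racah Σ t=0..2: t=0:+1/288 t=1:−1/24 t=2:+1/48 = -5/288
⇒ 3j(3 3 4; -1 0 1)² = 5/462, sgn +1
4πI² = N·(3j₀)²·(3jₘ)² = 15/121
I = -1·√(0.123967/4π) = -0.09932258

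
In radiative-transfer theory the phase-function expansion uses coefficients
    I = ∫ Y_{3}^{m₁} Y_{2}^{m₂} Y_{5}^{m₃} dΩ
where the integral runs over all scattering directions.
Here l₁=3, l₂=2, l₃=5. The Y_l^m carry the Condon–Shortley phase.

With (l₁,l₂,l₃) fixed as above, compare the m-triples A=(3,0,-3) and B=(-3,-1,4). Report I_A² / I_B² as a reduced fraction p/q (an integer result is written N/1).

Same 3,2,5: normalisation and zero-m 3j drop out of the ratio.
A: Δ: 0! 6! 4! / 11! → 1/2310; sum: t=0:+1/2880 = 1/2880; 3j²(3 2 5; 3 0 -3) = Δ·Π!·Σ² = 2/165  (sign +1)
B: Δ: 0! 6! 4! / 11! → 1/2310; sum: t=0:+1/4320 = 1/4320; 3j²(3 2 5; -3 -1 4) = Δ·Π!·Σ² = 2/55  (sign -1)
I_A²/I_B² = (2/165)/(2/55) = 1/3

1/3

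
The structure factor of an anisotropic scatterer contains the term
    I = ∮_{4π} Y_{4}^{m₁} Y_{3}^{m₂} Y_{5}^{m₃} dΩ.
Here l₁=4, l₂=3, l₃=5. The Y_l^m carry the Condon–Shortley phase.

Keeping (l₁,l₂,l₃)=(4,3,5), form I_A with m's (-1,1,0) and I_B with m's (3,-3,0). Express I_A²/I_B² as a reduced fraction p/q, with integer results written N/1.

1/105

l's match ⇒ only the (l;m) 3-j factors differ between A and B.
A: triangle coeff Δ(4,3,5) = 1/180180; Σ_t [0,2]: t=0:+1/5760 t=1:−1/288 t=2:+1/288 = 1/5760; (3j)²=1/12012 [(4 3 5; -1 1 0)], sign=-1
B: triangle coeff Δ(4,3,5) = 1/180180; Σ_t [0,0]: t=0:+1/5760 = 1/5760; (3j)²=5/572 [(4 3 5; 3 -3 0)], sign=-1
I_A²/I_B² = (1/12012)/(5/572) = 1/105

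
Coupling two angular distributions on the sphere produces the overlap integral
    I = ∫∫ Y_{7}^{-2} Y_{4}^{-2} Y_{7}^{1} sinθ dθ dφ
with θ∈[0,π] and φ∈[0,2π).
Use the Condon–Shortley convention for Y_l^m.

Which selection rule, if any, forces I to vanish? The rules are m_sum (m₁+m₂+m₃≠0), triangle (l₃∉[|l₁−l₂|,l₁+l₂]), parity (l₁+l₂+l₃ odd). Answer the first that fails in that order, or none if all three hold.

m_sum

m₁+m₂+m₃ = -2 − 2 + 1 = -3  ✗
triangle: |7−4|=3 ≤ l₃=7 ≤ 7+4=11
parity: l₁+l₂+l₃ = 18 is even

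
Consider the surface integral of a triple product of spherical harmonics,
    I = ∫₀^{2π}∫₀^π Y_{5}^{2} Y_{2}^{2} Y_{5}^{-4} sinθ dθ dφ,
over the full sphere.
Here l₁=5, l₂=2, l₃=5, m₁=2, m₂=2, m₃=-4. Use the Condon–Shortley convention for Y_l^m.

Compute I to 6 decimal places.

m-sum 0 ✓  L=12 even ✓  3≤5≤7 ✓
Π(2lᵢ+1) = 11×5×11 = 605
triangle coeff Δ(5,2,5) = 1/38610
Σ_t [0,2]: t=0:+1/2880 t=1:−1/576 t=2:+1/2880 = -1/960
(3j)²=10/429 [(5 2 5; 0 0 0)], sign=+1
Σ_t [2,2]: t=2:+1/20160 = 1/20160
(3j)²=12/715 [(5 2 5; 2 2 -4)], sign=-1
⇒ 4πI² = 40/169
I = (-1)√(40/169/(4π)) = -0.13724032

-0.137240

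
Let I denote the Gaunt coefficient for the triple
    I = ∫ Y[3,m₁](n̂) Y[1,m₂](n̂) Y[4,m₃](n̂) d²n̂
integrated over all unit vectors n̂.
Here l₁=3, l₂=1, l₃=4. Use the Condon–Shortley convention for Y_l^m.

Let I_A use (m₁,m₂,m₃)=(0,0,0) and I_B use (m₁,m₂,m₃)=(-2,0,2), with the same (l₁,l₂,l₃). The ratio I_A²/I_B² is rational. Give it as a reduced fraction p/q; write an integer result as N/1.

4/3

l's match ⇒ only the (l;m) 3-j factors differ between A and B.
A: triangle coeff Δ(3,1,4) = 1/252; Σ_t [0,0]: t=0:+1/36 = 1/36; (3j)²=4/63 [(3 1 4; 0 0 0)], sign=+1
B: triangle coeff Δ(3,1,4) = 1/252; Σ_t [0,0]: t=0:+1/120 = 1/120; (3j)²=1/21 [(3 1 4; -2 0 2)], sign=+1
I_A²/I_B² = (4/63)/(1/21) = 4/3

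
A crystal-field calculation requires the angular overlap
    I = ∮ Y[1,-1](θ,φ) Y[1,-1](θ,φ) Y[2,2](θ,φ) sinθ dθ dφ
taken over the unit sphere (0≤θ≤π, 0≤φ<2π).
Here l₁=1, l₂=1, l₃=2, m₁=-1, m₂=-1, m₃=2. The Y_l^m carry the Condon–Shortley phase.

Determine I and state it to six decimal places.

0.309019

Rules hold: Σm=0, L=4 even, 0≤2≤2.
N = 3·3·5 = 45
Δ = 0!·2!·2!/5! = 1/30
Racah Σ t=0..0: t=0:+1/1 = 1/1
⇒ 3j(1 1 2; 0 0 0)² = 2/15, sgn +1
Racah Σ t=0..0: t=0:+1/4 = 1/4
⇒ 3j(1 1 2; -1 -1 2)² = 1/5, sgn +1
4πI² = N·(3j₀)²·(3jₘ)² = 6/5
I = +1·√(1.2/4π) = 0.30901936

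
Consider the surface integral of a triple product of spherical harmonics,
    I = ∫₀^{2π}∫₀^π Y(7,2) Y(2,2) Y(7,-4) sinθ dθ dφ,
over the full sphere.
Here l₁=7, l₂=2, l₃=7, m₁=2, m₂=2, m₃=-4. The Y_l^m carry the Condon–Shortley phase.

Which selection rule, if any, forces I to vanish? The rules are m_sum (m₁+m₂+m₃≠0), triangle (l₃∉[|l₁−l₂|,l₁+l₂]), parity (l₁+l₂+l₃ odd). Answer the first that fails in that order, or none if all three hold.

azimuthal sum: 2 + 2 − 4 = 0  ✓
5 ≤ 7 ≤ 9 (triangle on l)  ✓
L = 7 + 2 + 7 = 16 (even)  ✓

none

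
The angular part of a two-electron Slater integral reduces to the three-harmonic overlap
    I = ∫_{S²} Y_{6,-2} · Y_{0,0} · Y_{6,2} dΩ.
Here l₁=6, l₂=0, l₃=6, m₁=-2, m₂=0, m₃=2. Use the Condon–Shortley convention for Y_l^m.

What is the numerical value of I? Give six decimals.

m-sum 0 ✓  L=12 even ✓  6≤6≤6 ✓
Π(2lᵢ+1) = 13×1×13 = 169
triangle coeff Δ(6,0,6) = 1/13
Σ_t [0,0]: t=0:+1/518400 = 1/518400
(3j)²=1/13 [(6 0 6; 0 0 0)], sign=+1
Σ_t [0,0]: t=0:+1/967680 = 1/967680
(3j)²=1/13 [(6 0 6; -2 0 2)], sign=+1
⇒ 4πI² = 1/1
I = (+1)√(1/1/(4π)) = 0.28209479

0.282095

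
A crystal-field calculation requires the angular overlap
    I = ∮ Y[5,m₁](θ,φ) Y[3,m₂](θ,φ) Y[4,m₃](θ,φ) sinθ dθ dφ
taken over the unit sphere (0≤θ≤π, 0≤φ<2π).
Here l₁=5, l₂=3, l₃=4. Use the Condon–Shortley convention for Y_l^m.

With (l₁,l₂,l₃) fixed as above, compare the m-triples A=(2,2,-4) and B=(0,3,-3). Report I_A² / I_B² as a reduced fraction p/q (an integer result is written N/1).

Shared (l₁,l₂,l₃)=(5,3,4): N and (l;000)² cancel in I_A²/I_B².
A: Δ = 4!·6!·2!/13! = 1/180180; Racah Σ t=3..3: t=3:−1/8640 = -1/8640; ⇒ 3j(5 3 4; 2 2 -4)² = 14/1287, sgn -1
B: Δ = 4!·6!·2!/13! = 1/180180; Racah Σ t=4..4: t=4:+1/5760 = 1/5760; ⇒ 3j(5 3 4; 0 3 -3)² = 5/572, sgn -1
I_A²/I_B² = (14/1287)/(5/572) = 56/45

56/45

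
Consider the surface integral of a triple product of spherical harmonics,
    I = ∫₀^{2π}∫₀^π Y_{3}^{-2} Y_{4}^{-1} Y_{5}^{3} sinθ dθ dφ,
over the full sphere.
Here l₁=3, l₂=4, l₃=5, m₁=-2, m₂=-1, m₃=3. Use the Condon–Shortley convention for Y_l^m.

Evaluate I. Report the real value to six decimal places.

Rules hold: Σm=0, L=12 even, 1≤5≤7.
N = 7·9·11 = 693
Δ = 2!·4!·6!/13! = 1/180180
Racah Σ t=0..2: t=0:+1/576 t=1:−1/144 t=2:+1/576 = -1/288
⇒ 3j(3 4 5; 0 0 0)² = 20/1001, sgn +1
Racah Σ t=1..2: t=1:−1/1152 t=2:+1/1440 = -1/5760
⇒ 3j(3 4 5; -2 -1 3)² = 1/858, sgn -1
4πI² = N·(3j₀)²·(3jₘ)² = 30/1859
I = -1·√(0.0161377/4π) = -0.03583571

-0.035836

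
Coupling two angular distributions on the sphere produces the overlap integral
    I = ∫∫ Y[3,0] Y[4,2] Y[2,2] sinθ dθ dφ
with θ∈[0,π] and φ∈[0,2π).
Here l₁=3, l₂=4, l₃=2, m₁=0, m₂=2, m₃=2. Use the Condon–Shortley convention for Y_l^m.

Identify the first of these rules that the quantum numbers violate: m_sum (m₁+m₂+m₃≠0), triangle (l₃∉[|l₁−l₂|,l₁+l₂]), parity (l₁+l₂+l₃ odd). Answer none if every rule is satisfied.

m_sum

Σmᵢ = 4  ✗
l₃∈[|l₁−l₂|,l₁+l₂]=[1,7], have l₃=2
Σlᵢ = 9 ⇒ odd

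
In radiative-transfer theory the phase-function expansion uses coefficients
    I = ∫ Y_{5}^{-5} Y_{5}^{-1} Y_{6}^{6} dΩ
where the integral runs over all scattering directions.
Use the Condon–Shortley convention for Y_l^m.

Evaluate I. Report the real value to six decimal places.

0.096539

Rules hold: Σm=0, L=16 even, 0≤6≤10.
N = 11·11·13 = 1573
Δ = 4!·6!·6!/17! = 1/28588560
Racah Σ t=0..4: t=0:+1/345600 t=1:−1/13824 t=2:+1/5184 t=3:−1/13824 t=4:+1/345600 = 7/129600
⇒ 3j(5 5 6; 0 0 0)² = 80/7293, sgn +1
Racah Σ t=4..4: t=4:+1/12441600 = 1/12441600
⇒ 3j(5 5 6; -5 -1 6)² = 3/442, sgn +1
4πI² = N·(3j₀)²·(3jₘ)² = 440/3757
I = +1·√(0.117115/4π) = 0.09653856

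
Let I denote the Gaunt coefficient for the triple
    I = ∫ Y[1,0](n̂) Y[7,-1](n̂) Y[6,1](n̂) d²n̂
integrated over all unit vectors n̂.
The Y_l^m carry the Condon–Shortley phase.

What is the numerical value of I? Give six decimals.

-0.242415

m-sum 0 ✓  L=14 even ✓  6≤6≤8 ✓
Π(2lᵢ+1) = 3×15×13 = 585
triangle coeff Δ(1,7,6) = 1/1365
Σ_t [1,1]: t=1:−1/518400 = -1/518400
(3j)²=7/195 [(1 7 6; 0 0 0)], sign=-1
Σ_t [1,1]: t=1:−1/604800 = -1/604800
(3j)²=16/455 [(1 7 6; 0 -1 1)], sign=+1
⇒ 4πI² = 48/65
I = (-1)√(48/65/(4π)) = -0.24241473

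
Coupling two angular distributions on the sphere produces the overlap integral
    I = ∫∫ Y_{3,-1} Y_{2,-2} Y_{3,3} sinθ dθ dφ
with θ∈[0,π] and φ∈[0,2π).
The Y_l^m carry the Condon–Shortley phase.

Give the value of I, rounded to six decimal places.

0.132981

Rules hold: Σm=0, L=8 even, 1≤3≤5.
N = 7·5·7 = 245
Δ = 2!·4!·2!/9! = 1/3780
Racah Σ t=0..2: t=0:+1/24 t=1:−1/4 t=2:+1/24 = -1/6
⇒ 3j(3 2 3; 0 0 0)² = 4/105, sgn +1
Racah Σ t=0..0: t=0:+1/96 = 1/96
⇒ 3j(3 2 3; -1 -2 3)² = 1/42, sgn +1
4πI² = N·(3j₀)²·(3jₘ)² = 2/9
I = +1·√(0.222222/4π) = 0.13298076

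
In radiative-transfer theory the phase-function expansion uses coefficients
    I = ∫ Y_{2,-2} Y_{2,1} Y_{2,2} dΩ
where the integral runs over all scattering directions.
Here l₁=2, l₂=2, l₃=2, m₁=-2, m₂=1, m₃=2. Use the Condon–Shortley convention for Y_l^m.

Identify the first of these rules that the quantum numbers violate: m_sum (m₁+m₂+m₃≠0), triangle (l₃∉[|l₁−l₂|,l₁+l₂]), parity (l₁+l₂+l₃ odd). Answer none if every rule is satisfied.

Σmᵢ = 1  ✗
l₃∈[|l₁−l₂|,l₁+l₂]=[0,4], have l₃=2
Σlᵢ = 6 ⇒ even

m_sum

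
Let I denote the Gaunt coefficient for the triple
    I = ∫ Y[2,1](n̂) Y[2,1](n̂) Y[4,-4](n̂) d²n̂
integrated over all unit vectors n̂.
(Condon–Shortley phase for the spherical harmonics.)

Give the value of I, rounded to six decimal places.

0.000000

m-sum = 1 + 1 − 4 = -2 ≠ 0 ⇒ I = 0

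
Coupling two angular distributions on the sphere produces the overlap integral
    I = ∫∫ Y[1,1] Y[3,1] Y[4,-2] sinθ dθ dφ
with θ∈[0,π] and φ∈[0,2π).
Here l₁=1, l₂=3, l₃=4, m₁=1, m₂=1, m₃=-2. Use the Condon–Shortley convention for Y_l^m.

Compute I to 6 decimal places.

Rules hold: Σm=0, L=8 even, 2≤4≤4.
N = 3·7·9 = 189
Δ = 0!·2!·6!/9! = 1/252
Racah Σ t=0..0: t=0:+1/36 = 1/36
⇒ 3j(1 3 4; 0 0 0)² = 4/63, sgn +1
Racah Σ t=0..0: t=0:+1/96 = 1/96
⇒ 3j(1 3 4; 1 1 -2)² = 5/84, sgn +1
4πI² = N·(3j₀)²·(3jₘ)² = 5/7
I = +1·√(0.714286/4π) = 0.23841361

0.238414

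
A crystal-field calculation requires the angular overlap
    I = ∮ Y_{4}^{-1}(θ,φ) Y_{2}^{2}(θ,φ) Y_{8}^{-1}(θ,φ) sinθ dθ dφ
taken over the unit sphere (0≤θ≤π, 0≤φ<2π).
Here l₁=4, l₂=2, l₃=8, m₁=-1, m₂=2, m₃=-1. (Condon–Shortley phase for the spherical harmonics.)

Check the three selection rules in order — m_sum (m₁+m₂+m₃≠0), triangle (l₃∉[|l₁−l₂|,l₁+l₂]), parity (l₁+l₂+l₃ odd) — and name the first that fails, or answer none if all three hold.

Σmᵢ = 0  ✓
l₃∈[|l₁−l₂|,l₁+l₂]=[2,6], have l₃=8  ✗
Σlᵢ = 14 ⇒ even

triangle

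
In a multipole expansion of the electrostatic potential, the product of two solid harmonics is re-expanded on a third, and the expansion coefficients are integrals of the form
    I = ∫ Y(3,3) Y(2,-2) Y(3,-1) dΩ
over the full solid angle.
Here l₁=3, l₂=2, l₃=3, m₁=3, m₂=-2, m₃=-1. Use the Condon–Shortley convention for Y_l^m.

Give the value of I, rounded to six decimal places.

0.132981

Rules hold: Σm=0, L=8 even, 1≤3≤5.
N = 7·5·7 = 245
Δ = 2!·4!·2!/9! = 1/3780
Racah Σ t=0..2: t=0:+1/24 t=1:−1/4 t=2:+1/24 = -1/6
⇒ 3j(3 2 3; 0 0 0)² = 4/105, sgn +1
Racah Σ t=0..0: t=0:+1/96 = 1/96
⇒ 3j(3 2 3; 3 -2 -1)² = 1/42, sgn +1
4πI² = N·(3j₀)²·(3jₘ)² = 2/9
I = +1·√(0.222222/4π) = 0.13298076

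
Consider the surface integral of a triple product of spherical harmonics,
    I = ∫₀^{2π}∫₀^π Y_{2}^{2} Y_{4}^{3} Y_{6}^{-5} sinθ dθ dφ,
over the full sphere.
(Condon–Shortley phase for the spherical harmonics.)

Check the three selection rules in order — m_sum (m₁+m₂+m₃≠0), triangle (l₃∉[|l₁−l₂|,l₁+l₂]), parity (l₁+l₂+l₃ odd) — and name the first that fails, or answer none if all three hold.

none

azimuthal sum: 2 + 3 − 5 = 0  ✓
2 ≤ 6 ≤ 6 (triangle on l)  ✓
L = 2 + 4 + 6 = 12 (even)  ✓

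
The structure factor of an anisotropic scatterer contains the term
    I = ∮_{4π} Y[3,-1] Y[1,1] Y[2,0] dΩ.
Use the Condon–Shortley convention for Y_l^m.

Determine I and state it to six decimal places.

-0.202301

Rules hold: Σm=0, L=6 even, 2≤2≤4.
N = 7·3·5 = 105
Δ = 2!·4!·0!/7! = 1/105
Racah Σ t=1..1: t=1:−1/4 = -1/4
⇒ 3j(3 1 2; 0 0 0)² = 3/35, sgn -1
Racah Σ t=2..2: t=2:+1/8 = 1/8
⇒ 3j(3 1 2; -1 1 0)² = 2/35, sgn +1
4πI² = N·(3j₀)²·(3jₘ)² = 18/35
I = -1·√(0.514286/4π) = -0.20230066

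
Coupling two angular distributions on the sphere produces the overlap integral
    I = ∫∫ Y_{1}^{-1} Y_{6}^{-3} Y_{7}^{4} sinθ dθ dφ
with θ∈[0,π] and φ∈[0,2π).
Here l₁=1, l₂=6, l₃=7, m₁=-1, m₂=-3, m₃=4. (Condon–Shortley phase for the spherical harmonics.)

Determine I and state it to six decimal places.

Checks pass: Σm=0; 14 even; l₃=7∈[5,7].
(2·1+1)(2·6+1)(2·7+1) = 585
Δ: 0! 2! 12! / 15! → 1/1365
sum: t=0:+1/518400 = 1/518400
3j²(1 6 7; 0 0 0) = Δ·Π!·Σ² = 7/195  (sign -1)
sum: t=0:+1/4354560 = 1/4354560
3j²(1 6 7; -1 -3 4) = Δ·Π!·Σ² = 11/273  (sign -1)
combine: 4πI² = 585·7/195·11/273 = 11/13
take √, sign +1: I = 0.25948947

0.259489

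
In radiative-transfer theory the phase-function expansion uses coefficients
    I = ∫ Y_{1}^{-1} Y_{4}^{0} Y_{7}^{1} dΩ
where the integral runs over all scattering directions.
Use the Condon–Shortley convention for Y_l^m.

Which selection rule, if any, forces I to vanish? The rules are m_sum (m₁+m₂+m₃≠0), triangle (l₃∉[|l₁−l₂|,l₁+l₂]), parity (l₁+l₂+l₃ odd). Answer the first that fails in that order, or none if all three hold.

Σmᵢ = 0  ✓
l₃∈[|l₁−l₂|,l₁+l₂]=[3,5], have l₃=7  ✗
Σlᵢ = 12 ⇒ even

triangle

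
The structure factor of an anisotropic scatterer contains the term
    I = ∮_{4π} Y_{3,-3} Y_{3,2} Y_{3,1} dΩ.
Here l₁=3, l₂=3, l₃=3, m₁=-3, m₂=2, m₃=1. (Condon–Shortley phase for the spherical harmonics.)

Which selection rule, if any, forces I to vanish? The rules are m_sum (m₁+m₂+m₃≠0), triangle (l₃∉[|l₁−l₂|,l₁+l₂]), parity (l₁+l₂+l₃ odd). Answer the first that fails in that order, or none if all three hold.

m₁+m₂+m₃ = -3 + 2 + 1 = 0  ✓
triangle: |3−3|=0 ≤ l₃=3 ≤ 3+3=6  ✓
parity: l₁+l₂+l₃ = 9 is odd  ✗

parity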